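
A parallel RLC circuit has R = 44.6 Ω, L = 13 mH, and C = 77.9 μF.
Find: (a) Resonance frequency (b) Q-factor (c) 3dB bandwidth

Step 1 — Resonance: ω₀ = 1/√(LC) = 1/√(0.013·7.79e-05) = 993.7 rad/s.
Step 2 — f₀ = ω₀/(2π) = 158.2 Hz.
Step 3 — Parallel Q: Q = R/(ω₀L) = 44.6/(993.7·0.013) = 3.452.
Step 4 — Bandwidth: Δω = ω₀/Q = 287.8 rad/s; BW = Δω/(2π) = 45.81 Hz.

(a) f₀ = 158.2 Hz  (b) Q = 3.452  (c) BW = 45.81 Hz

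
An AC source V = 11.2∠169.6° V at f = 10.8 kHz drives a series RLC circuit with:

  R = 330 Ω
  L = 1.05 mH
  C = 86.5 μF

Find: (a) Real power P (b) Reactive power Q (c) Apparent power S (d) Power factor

Step 1 — Angular frequency: ω = 2π·f = 2π·1.08e+04 = 6.786e+04 rad/s.
Step 2 — Component impedances:
  R: Z = R = 330 Ω
  L: Z = jωL = j·6.786e+04·0.00105 = 0 + j71.25 Ω
  C: Z = 1/(jωC) = -j/(ω·C) = 0 - j0.1704 Ω
Step 3 — Series combination: Z_total = R + L + C = 330 + j71.08 Ω = 337.6∠12.2° Ω.
Step 4 — Source phasor: V = 11.2∠169.6° V = -11.02 + j2.022 V.
Step 5 — Current: I = V / Z = -0.03064 + j0.01273 A = 0.03318∠157.4° A.
Step 6 — Complex power: S = V·I* = 0.3633 + j0.07825 VA.
Step 7 — Real power: P = Re(S) = 0.3633 W.
Step 8 — Reactive power: Q = Im(S) = 0.07825 VAR.
Step 9 — Apparent power: |S| = 0.3716 VA.
Step 10 — Power factor: PF = P/|S| = 0.9776 (lagging).

(a) P = 0.3633 W  (b) Q = 0.07825 VAR  (c) S = 0.3716 VA  (d) PF = 0.9776 (lagging)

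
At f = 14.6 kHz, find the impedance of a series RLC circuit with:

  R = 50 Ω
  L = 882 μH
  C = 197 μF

Step 1 — Angular frequency: ω = 2π·f = 2π·1.46e+04 = 9.173e+04 rad/s.
Step 2 — Component impedances:
  R: Z = R = 50 Ω
  L: Z = jωL = j·9.173e+04·0.000882 = 0 + j80.91 Ω
  C: Z = 1/(jωC) = -j/(ω·C) = 0 - j0.05534 Ω
Step 3 — Series combination: Z_total = R + L + C = 50 + j80.85 Ω = 95.07∠58.3° Ω.

Z = 50 + j80.85 Ω = 95.07∠58.3° Ω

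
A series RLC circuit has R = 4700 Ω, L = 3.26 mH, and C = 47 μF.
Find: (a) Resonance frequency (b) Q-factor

Step 1 — Resonance condition Im(Z)=0 gives ω₀ = 1/√(LC).
Step 2 — ω₀ = 1/√(0.00326·4.7e-05) = 2555 rad/s.
Step 3 — f₀ = ω₀/(2π) = 406.6 Hz.
Step 4 — Series Q: Q = ω₀L/R = 2555·0.00326/4700 = 0.001772.

(a) f₀ = 406.6 Hz  (b) Q = 0.001772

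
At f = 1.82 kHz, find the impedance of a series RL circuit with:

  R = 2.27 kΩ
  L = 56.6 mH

Step 1 — Angular frequency: ω = 2π·f = 2π·1820 = 1.144e+04 rad/s.
Step 2 — Component impedances:
  R: Z = R = 2270 Ω
  L: Z = jωL = j·1.144e+04·0.0566 = 0 + j647.2 Ω
Step 3 — Series combination: Z_total = R + L = 2270 + j647.2 Ω = 2360∠15.9° Ω.

Z = 2270 + j647.2 Ω = 2360∠15.9° Ω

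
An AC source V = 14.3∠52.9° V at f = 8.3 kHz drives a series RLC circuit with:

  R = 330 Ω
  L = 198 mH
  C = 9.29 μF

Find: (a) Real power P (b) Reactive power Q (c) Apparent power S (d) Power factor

Step 1 — Angular frequency: ω = 2π·f = 2π·8300 = 5.215e+04 rad/s.
Step 2 — Component impedances:
  R: Z = R = 330 Ω
  L: Z = jωL = j·5.215e+04·0.198 = 0 + j1.033e+04 Ω
  C: Z = 1/(jωC) = -j/(ω·C) = 0 - j2.064 Ω
Step 3 — Series combination: Z_total = R + L + C = 330 + j1.032e+04 Ω = 1.033e+04∠88.2° Ω.
Step 4 — Source phasor: V = 14.3∠52.9° V = 8.626 + j11.41 V.
Step 5 — Current: I = V / Z = 0.00113 - j0.0007994 A = 0.001384∠-35.3° A.
Step 6 — Complex power: S = V·I* = 0.0006325 + j0.01979 VA.
Step 7 — Real power: P = Re(S) = 0.0006325 W.
Step 8 — Reactive power: Q = Im(S) = 0.01979 VAR.
Step 9 — Apparent power: |S| = 0.0198 VA.
Step 10 — Power factor: PF = P/|S| = 0.03195 (lagging).

(a) P = 0.0006325 W  (b) Q = 0.01979 VAR  (c) S = 0.0198 VA  (d) PF = 0.03195 (lagging)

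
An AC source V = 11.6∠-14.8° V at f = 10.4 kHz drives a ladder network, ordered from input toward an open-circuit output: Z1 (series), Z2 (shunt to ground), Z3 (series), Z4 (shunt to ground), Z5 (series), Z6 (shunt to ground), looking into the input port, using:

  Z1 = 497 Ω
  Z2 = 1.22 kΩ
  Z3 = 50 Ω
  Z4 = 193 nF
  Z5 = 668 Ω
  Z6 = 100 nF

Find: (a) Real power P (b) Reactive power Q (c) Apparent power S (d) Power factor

Step 1 — Angular frequency: ω = 2π·f = 2π·1.04e+04 = 6.535e+04 rad/s.
Step 2 — Component impedances:
  Z1: Z = R = 497 Ω
  Z2: Z = R = 1220 Ω
  Z3: Z = R = 50 Ω
  Z4: Z = 1/(jωC) = -j/(ω·C) = 0 - j79.29 Ω
  Z5: Z = R = 668 Ω
  Z6: Z = 1/(jωC) = -j/(ω·C) = 0 - j153 Ω
Step 3 — Ladder network (open output): work backward from the far end, alternating series and parallel combinations. Z_in = 556.9 - j69.31 Ω = 561.2∠-7.1° Ω.
Step 4 — Source phasor: V = 11.6∠-14.8° V = 11.22 - j2.963 V.
Step 5 — Current: I = V / Z = 0.02048 - j0.002772 A = 0.02067∠-7.7° A.
Step 6 — Complex power: S = V·I* = 0.238 - j0.02961 VA.
Step 7 — Real power: P = Re(S) = 0.238 W.
Step 8 — Reactive power: Q = Im(S) = -0.02961 VAR.
Step 9 — Apparent power: |S| = 0.2398 VA.
Step 10 — Power factor: PF = P/|S| = 0.9923 (leading).

(a) P = 0.238 W  (b) Q = -0.02961 VAR  (c) S = 0.2398 VA  (d) PF = 0.9923 (leading)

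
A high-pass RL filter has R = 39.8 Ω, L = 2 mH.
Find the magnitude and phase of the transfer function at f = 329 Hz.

Step 1 — Angular frequency: ω = 2π·329 = 2067 rad/s.
Step 2 — Transfer function: H(jω) = jωL/(R + jωL).
Step 3 — Numerator jωL = j·4.134; denominator R + jωL = 39.8 + j4.134.
Step 4 — H = 0.01068 + j0.1028.
Step 5 — Magnitude: |H| = 0.1033 (-19.7 dB); phase: φ = 84.1°.

|H| = 0.1033 (-19.7 dB), φ = 84.1°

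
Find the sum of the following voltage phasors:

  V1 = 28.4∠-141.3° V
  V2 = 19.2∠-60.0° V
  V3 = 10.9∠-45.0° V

Step 1 — Convert each phasor to rectangular form:
  V1 = 28.4·(cos(-141.3°) + j·sin(-141.3°)) = -22.16 - j17.76 V
  V2 = 19.2·(cos(-60.0°) + j·sin(-60.0°)) = 9.6 - j16.63 V
  V3 = 10.9·(cos(-45.0°) + j·sin(-45.0°)) = 7.707 - j7.707 V
Step 2 — Sum components: V_total = -4.857 - j42.09 V.
Step 3 — Convert to polar: |V_total| = 42.37 V, ∠V_total = -96.6°.

V_total = 42.37∠-96.6° V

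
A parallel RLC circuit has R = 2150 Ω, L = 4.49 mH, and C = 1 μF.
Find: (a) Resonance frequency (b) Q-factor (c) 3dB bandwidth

Step 1 — Resonance: ω₀ = 1/√(LC) = 1/√(0.00449·1e-06) = 1.492e+04 rad/s.
Step 2 — f₀ = ω₀/(2π) = 2375 Hz.
Step 3 — Parallel Q: Q = R/(ω₀L) = 2150/(1.492e+04·0.00449) = 32.09.
Step 4 — Bandwidth: Δω = ω₀/Q = 465.1 rad/s; BW = Δω/(2π) = 74.03 Hz.

(a) f₀ = 2375 Hz  (b) Q = 32.09  (c) BW = 74.03 Hz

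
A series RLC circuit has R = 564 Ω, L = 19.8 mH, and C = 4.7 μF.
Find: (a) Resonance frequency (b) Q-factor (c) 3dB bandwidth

Step 1 — Resonance condition Im(Z)=0 gives ω₀ = 1/√(LC).
Step 2 — ω₀ = 1/√(0.0198·4.7e-06) = 3278 rad/s.
Step 3 — f₀ = ω₀/(2π) = 521.7 Hz.
Step 4 — Series Q: Q = ω₀L/R = 3278·0.0198/564 = 0.1151.
Step 5 — 3dB bandwidth: Δω = ω₀/Q = 2.848e+04 rad/s; BW = Δω/(2π) = 4534 Hz.

(a) f₀ = 521.7 Hz  (b) Q = 0.1151  (c) BW = 4534 Hz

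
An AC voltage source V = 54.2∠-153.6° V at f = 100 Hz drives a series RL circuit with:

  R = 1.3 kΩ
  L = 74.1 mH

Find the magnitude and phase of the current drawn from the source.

Step 1 — Angular frequency: ω = 2π·f = 2π·100 = 628.3 rad/s.
Step 2 — Component impedances:
  R: Z = R = 1300 Ω
  L: Z = jωL = j·628.3·0.0741 = 0 + j46.56 Ω
Step 3 — Series combination: Z_total = R + L = 1300 + j46.56 Ω = 1301∠2.1° Ω.
Step 4 — Source phasor: V = 54.2∠-153.6° V = -48.55 - j24.1 V.
Step 5 — Ohm's law: I = V / Z_total = (-48.55 - j24.1) / (1300 + j46.56) = -0.03796 - j0.01718 A.
Step 6 — Convert to polar: |I| = 0.04167 A, ∠I = -155.7°.

I = 0.04167∠-155.7° A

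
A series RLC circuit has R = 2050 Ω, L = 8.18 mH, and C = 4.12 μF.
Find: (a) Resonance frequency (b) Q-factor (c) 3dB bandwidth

Step 1 — Resonance condition Im(Z)=0 gives ω₀ = 1/√(LC).
Step 2 — ω₀ = 1/√(0.00818·4.12e-06) = 5447 rad/s.
Step 3 — f₀ = ω₀/(2π) = 867 Hz.
Step 4 — Series Q: Q = ω₀L/R = 5447·0.00818/2050 = 0.02174.
Step 5 — 3dB bandwidth: Δω = ω₀/Q = 2.506e+05 rad/s; BW = Δω/(2π) = 3.989e+04 Hz.

(a) f₀ = 867 Hz  (b) Q = 0.02174  (c) BW = 3.989e+04 Hz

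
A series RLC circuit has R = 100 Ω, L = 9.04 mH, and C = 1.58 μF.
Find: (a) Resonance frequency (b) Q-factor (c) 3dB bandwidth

Step 1 — Resonance condition Im(Z)=0 gives ω₀ = 1/√(LC).
Step 2 — ω₀ = 1/√(0.00904·1.58e-06) = 8367 rad/s.
Step 3 — f₀ = ω₀/(2π) = 1332 Hz.
Step 4 — Series Q: Q = ω₀L/R = 8367·0.00904/100 = 0.7564.
Step 5 — 3dB bandwidth: Δω = ω₀/Q = 1.106e+04 rad/s; BW = Δω/(2π) = 1761 Hz.

(a) f₀ = 1332 Hz  (b) Q = 0.7564  (c) BW = 1761 Hz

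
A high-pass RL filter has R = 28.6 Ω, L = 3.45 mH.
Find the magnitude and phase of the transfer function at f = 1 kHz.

Step 1 — Angular frequency: ω = 2π·1000 = 6283 rad/s.
Step 2 — Transfer function: H(jω) = jωL/(R + jωL).
Step 3 — Numerator jωL = j·21.68; denominator R + jωL = 28.6 + j21.68.
Step 4 — H = 0.3649 + j0.4814.
Step 5 — Magnitude: |H| = 0.604 (-4.4 dB); phase: φ = 52.8°.

|H| = 0.604 (-4.4 dB), φ = 52.8°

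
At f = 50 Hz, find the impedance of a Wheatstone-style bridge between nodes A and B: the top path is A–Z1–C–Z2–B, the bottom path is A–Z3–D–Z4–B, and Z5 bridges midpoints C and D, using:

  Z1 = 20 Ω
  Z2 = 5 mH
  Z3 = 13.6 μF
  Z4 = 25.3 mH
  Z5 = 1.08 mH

Step 1 — Angular frequency: ω = 2π·f = 2π·50 = 314.2 rad/s.
Step 2 — Component impedances:
  Z1: Z = R = 20 Ω
  Z2: Z = jωL = j·314.2·0.005 = 0 + j1.571 Ω
  Z3: Z = 1/(jωC) = -j/(ω·C) = 0 - j234.1 Ω
  Z4: Z = jωL = j·314.2·0.0253 = 0 + j7.948 Ω
  Z5: Z = jωL = j·314.2·0.00108 = 0 + j0.3393 Ω
Step 3 — Bridge requires nodal analysis (the Z5 bridge couples midpoints C and D, so the two paths cannot be reduced to a simple series/parallel combination). Setting node B to ground and injecting 1 A at node A, the 3-node admittance system at A, C, D solves to V_A = Z_AB = 19.86 - j0.3792 Ω = 19.87∠-1.1° Ω.

Z = 19.86 - j0.3792 Ω = 19.87∠-1.1° Ω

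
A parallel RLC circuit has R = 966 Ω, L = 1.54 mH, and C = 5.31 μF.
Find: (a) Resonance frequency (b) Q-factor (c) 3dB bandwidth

Step 1 — Resonance: ω₀ = 1/√(LC) = 1/√(0.00154·5.31e-06) = 1.106e+04 rad/s.
Step 2 — f₀ = ω₀/(2π) = 1760 Hz.
Step 3 — Parallel Q: Q = R/(ω₀L) = 966/(1.106e+04·0.00154) = 56.72.
Step 4 — Bandwidth: Δω = ω₀/Q = 195 rad/s; BW = Δω/(2π) = 31.03 Hz.

(a) f₀ = 1760 Hz  (b) Q = 56.72  (c) BW = 31.03 Hz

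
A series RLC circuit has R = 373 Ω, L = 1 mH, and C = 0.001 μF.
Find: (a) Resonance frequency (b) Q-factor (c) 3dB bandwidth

Step 1 — Resonance condition Im(Z)=0 gives ω₀ = 1/√(LC).
Step 2 — ω₀ = 1/√(0.001·1e-09) = 1e+06 rad/s.
Step 3 — f₀ = ω₀/(2π) = 1.592e+05 Hz.
Step 4 — Series Q: Q = ω₀L/R = 1e+06·0.001/373 = 2.681.
Step 5 — 3dB bandwidth: Δω = ω₀/Q = 3.73e+05 rad/s; BW = Δω/(2π) = 5.936e+04 Hz.

(a) f₀ = 1.592e+05 Hz  (b) Q = 2.681  (c) BW = 5.936e+04 Hz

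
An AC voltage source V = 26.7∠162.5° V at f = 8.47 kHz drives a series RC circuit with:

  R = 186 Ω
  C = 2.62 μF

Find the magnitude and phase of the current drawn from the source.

Step 1 — Angular frequency: ω = 2π·f = 2π·8470 = 5.322e+04 rad/s.
Step 2 — Component impedances:
  R: Z = R = 186 Ω
  C: Z = 1/(jωC) = -j/(ω·C) = 0 - j7.172 Ω
Step 3 — Series combination: Z_total = R + C = 186 - j7.172 Ω = 186.1∠-2.2° Ω.
Step 4 — Source phasor: V = 26.7∠162.5° V = -25.46 + j8.029 V.
Step 5 — Ohm's law: I = V / Z_total = (-25.46 + j8.029) / (186 - j7.172) = -0.1384 + j0.03783 A.
Step 6 — Convert to polar: |I| = 0.1434 A, ∠I = 164.7°.

I = 0.1434∠164.7° A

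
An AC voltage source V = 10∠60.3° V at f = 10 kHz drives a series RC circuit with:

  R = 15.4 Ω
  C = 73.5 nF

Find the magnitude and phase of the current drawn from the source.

Step 1 — Angular frequency: ω = 2π·f = 2π·1e+04 = 6.283e+04 rad/s.
Step 2 — Component impedances:
  R: Z = R = 15.4 Ω
  C: Z = 1/(jωC) = -j/(ω·C) = 0 - j216.5 Ω
Step 3 — Series combination: Z_total = R + C = 15.4 - j216.5 Ω = 217.1∠-85.9° Ω.
Step 4 — Source phasor: V = 10∠60.3° V = 4.955 + j8.686 V.
Step 5 — Ohm's law: I = V / Z_total = (4.955 + j8.686) / (15.4 - j216.5) = -0.03829 + j0.0256 A.
Step 6 — Convert to polar: |I| = 0.04607 A, ∠I = 146.2°.

I = 0.04607∠146.2° A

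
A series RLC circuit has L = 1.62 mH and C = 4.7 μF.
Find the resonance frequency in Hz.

Step 1 — Resonance condition Im(Z)=0 gives ω₀ = 1/√(LC).
Step 2 — ω₀ = 1/√(0.00162·4.7e-06) = 1.146e+04 rad/s.
Step 3 — f₀ = ω₀/(2π) = 1824 Hz.

f₀ = 1824 Hz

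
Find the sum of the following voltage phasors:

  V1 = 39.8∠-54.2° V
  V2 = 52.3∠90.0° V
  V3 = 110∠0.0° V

Step 1 — Convert each phasor to rectangular form:
  V1 = 39.8·(cos(-54.2°) + j·sin(-54.2°)) = 23.28 - j32.28 V
  V2 = 52.3·(cos(90.0°) + j·sin(90.0°)) = 0 + j52.3 V
  V3 = 110·(cos(0.0°) + j·sin(0.0°)) = 110 V
Step 2 — Sum components: V_total = 133.3 + j20.02 V.
Step 3 — Convert to polar: |V_total| = 134.8 V, ∠V_total = 8.5°.

V_total = 134.8∠8.5° V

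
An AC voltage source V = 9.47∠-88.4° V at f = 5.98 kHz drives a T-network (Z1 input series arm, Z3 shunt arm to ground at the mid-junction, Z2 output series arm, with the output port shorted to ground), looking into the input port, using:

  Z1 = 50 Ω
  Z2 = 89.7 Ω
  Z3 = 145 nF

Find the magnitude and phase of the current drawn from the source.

Step 1 — Angular frequency: ω = 2π·f = 2π·5980 = 3.757e+04 rad/s.
Step 2 — Component impedances:
  Z1: Z = R = 50 Ω
  Z2: Z = R = 89.7 Ω
  Z3: Z = 1/(jωC) = -j/(ω·C) = 0 - j183.5 Ω
Step 3 — With the output port shorted to ground, the output series arm Z2 runs from the junction to ground; the shunt arm Z3 also runs from the junction to ground. They appear in parallel: Z3 || Z2 = 72.41 - j35.39 Ω.
Step 4 — Series with input arm Z1: Z_in = Z1 + (Z3 || Z2) = 122.4 - j35.39 Ω = 127.4∠-16.1° Ω.
Step 5 — Source phasor: V = 9.47∠-88.4° V = 0.2644 - j9.466 V.
Step 6 — Ohm's law: I = V / Z_total = (0.2644 - j9.466) / (122.4 - j35.39) = 0.02263 - j0.07079 A.
Step 7 — Convert to polar: |I| = 0.07432 A, ∠I = -72.3°.

I = 0.07432∠-72.3° A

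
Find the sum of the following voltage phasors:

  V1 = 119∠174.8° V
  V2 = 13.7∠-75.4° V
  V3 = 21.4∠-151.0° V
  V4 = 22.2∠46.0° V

Step 1 — Convert each phasor to rectangular form:
  V1 = 119·(cos(174.8°) + j·sin(174.8°)) = -118.5 + j10.79 V
  V2 = 13.7·(cos(-75.4°) + j·sin(-75.4°)) = 3.453 - j13.26 V
  V3 = 21.4·(cos(-151.0°) + j·sin(-151.0°)) = -18.72 - j10.37 V
  V4 = 22.2·(cos(46.0°) + j·sin(46.0°)) = 15.42 + j15.97 V
Step 2 — Sum components: V_total = -118.4 + j3.122 V.
Step 3 — Convert to polar: |V_total| = 118.4 V, ∠V_total = 178.5°.

V_total = 118.4∠178.5° V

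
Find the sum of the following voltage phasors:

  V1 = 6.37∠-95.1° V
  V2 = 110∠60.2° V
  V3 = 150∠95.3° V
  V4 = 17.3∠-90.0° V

Step 1 — Convert each phasor to rectangular form:
  V1 = 6.37·(cos(-95.1°) + j·sin(-95.1°)) = -0.5663 - j6.345 V
  V2 = 110·(cos(60.2°) + j·sin(60.2°)) = 54.67 + j95.45 V
  V3 = 150·(cos(95.3°) + j·sin(95.3°)) = -13.86 + j149.4 V
  V4 = 17.3·(cos(-90.0°) + j·sin(-90.0°)) = 0 - j17.3 V
Step 2 — Sum components: V_total = 40.25 + j221.2 V.
Step 3 — Convert to polar: |V_total| = 224.8 V, ∠V_total = 79.7°.

V_total = 224.8∠79.7° V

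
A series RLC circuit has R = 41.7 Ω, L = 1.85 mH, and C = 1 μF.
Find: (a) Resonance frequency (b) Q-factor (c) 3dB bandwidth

Step 1 — Resonance condition Im(Z)=0 gives ω₀ = 1/√(LC).
Step 2 — ω₀ = 1/√(0.00185·1e-06) = 2.325e+04 rad/s.
Step 3 — f₀ = ω₀/(2π) = 3700 Hz.
Step 4 — Series Q: Q = ω₀L/R = 2.325e+04·0.00185/41.7 = 1.031.
Step 5 — 3dB bandwidth: Δω = ω₀/Q = 2.254e+04 rad/s; BW = Δω/(2π) = 3587 Hz.

(a) f₀ = 3700 Hz  (b) Q = 1.031  (c) BW = 3587 Hz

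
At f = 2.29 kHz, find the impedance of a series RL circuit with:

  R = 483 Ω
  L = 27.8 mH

Step 1 — Angular frequency: ω = 2π·f = 2π·2290 = 1.439e+04 rad/s.
Step 2 — Component impedances:
  R: Z = R = 483 Ω
  L: Z = jωL = j·1.439e+04·0.0278 = 0 + j400 Ω
Step 3 — Series combination: Z_total = R + L = 483 + j400 Ω = 627.1∠39.6° Ω.

Z = 483 + j400 Ω = 627.1∠39.6° Ω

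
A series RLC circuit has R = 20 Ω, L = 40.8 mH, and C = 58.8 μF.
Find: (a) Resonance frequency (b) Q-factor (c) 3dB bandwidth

Step 1 — Resonance: ω₀ = 1/√(LC) = 1/√(0.0408·5.88e-05) = 645.6 rad/s.
Step 2 — f₀ = ω₀/(2π) = 102.8 Hz.
Step 3 — Series Q: Q = ω₀L/R = 645.6·0.0408/20 = 1.317.
Step 4 — Bandwidth: Δω = ω₀/Q = 490.2 rad/s; BW = Δω/(2π) = 78.02 Hz.

(a) f₀ = 102.8 Hz  (b) Q = 1.317  (c) BW = 78.02 Hz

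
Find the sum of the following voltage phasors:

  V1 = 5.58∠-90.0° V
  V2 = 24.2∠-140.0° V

Step 1 — Convert each phasor to rectangular form:
  V1 = 5.58·(cos(-90.0°) + j·sin(-90.0°)) = 0 - j5.58 V
  V2 = 24.2·(cos(-140.0°) + j·sin(-140.0°)) = -18.54 - j15.56 V
Step 2 — Sum components: V_total = -18.54 - j21.14 V.
Step 3 — Convert to polar: |V_total| = 28.11 V, ∠V_total = -131.3°.

V_total = 28.11∠-131.3° V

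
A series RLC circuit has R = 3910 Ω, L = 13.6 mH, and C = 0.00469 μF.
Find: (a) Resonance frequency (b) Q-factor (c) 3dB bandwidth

Step 1 — Resonance condition Im(Z)=0 gives ω₀ = 1/√(LC).
Step 2 — ω₀ = 1/√(0.0136·4.69e-09) = 1.252e+05 rad/s.
Step 3 — f₀ = ω₀/(2π) = 1.993e+04 Hz.
Step 4 — Series Q: Q = ω₀L/R = 1.252e+05·0.0136/3910 = 0.4355.
Step 5 — 3dB bandwidth: Δω = ω₀/Q = 2.875e+05 rad/s; BW = Δω/(2π) = 4.576e+04 Hz.

(a) f₀ = 1.993e+04 Hz  (b) Q = 0.4355  (c) BW = 4.576e+04 Hz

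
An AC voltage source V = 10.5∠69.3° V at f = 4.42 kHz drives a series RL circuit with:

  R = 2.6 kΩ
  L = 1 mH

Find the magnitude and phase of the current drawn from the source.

Step 1 — Angular frequency: ω = 2π·f = 2π·4420 = 2.777e+04 rad/s.
Step 2 — Component impedances:
  R: Z = R = 2600 Ω
  L: Z = jωL = j·2.777e+04·0.001 = 0 + j27.77 Ω
Step 3 — Series combination: Z_total = R + L = 2600 + j27.77 Ω = 2600∠0.6° Ω.
Step 4 — Source phasor: V = 10.5∠69.3° V = 3.711 + j9.822 V.
Step 5 — Ohm's law: I = V / Z_total = (3.711 + j9.822) / (2600 + j27.77) = 0.001468 + j0.003762 A.
Step 6 — Convert to polar: |I| = 0.004038 A, ∠I = 68.7°.

I = 0.004038∠68.7° A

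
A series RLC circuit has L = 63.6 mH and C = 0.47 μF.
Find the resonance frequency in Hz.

Step 1 — Resonance condition Im(Z)=0 gives ω₀ = 1/√(LC).
Step 2 — ω₀ = 1/√(0.0636·4.7e-07) = 5784 rad/s.
Step 3 — f₀ = ω₀/(2π) = 920.5 Hz.

f₀ = 920.5 Hz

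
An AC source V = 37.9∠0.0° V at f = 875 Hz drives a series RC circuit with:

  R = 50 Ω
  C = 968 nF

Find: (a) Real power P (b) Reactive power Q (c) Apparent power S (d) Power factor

Step 1 — Angular frequency: ω = 2π·f = 2π·875 = 5498 rad/s.
Step 2 — Component impedances:
  R: Z = R = 50 Ω
  C: Z = 1/(jωC) = -j/(ω·C) = 0 - j187.9 Ω
Step 3 — Series combination: Z_total = R + C = 50 - j187.9 Ω = 194.4∠-75.1° Ω.
Step 4 — Source phasor: V = 37.9∠0.0° V = 37.9 V.
Step 5 — Current: I = V / Z = 0.05012 + j0.1884 A = 0.1949∠75.1° A.
Step 6 — Complex power: S = V·I* = 1.9 - j7.139 VA.
Step 7 — Real power: P = Re(S) = 1.9 W.
Step 8 — Reactive power: Q = Im(S) = -7.139 VAR.
Step 9 — Apparent power: |S| = 7.387 VA.
Step 10 — Power factor: PF = P/|S| = 0.2571 (leading).

(a) P = 1.9 W  (b) Q = -7.139 VAR  (c) S = 7.387 VA  (d) PF = 0.2571 (leading)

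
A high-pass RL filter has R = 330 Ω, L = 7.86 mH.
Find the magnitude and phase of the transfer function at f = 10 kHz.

Step 1 — Angular frequency: ω = 2π·1e+04 = 6.283e+04 rad/s.
Step 2 — Transfer function: H(jω) = jωL/(R + jωL).
Step 3 — Numerator jωL = j·493.9; denominator R + jωL = 330 + j493.9.
Step 4 — H = 0.6913 + j0.4619.
Step 5 — Magnitude: |H| = 0.8315 (-1.6 dB); phase: φ = 33.8°.

|H| = 0.8315 (-1.6 dB), φ = 33.8°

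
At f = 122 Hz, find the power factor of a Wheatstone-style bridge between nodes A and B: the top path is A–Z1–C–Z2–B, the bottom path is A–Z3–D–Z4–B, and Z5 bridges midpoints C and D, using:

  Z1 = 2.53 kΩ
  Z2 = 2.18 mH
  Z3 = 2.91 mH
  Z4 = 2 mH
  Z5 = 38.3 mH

Step 1 — Angular frequency: ω = 2π·f = 2π·122 = 766.5 rad/s.
Step 2 — Component impedances:
  Z1: Z = R = 2530 Ω
  Z2: Z = jωL = j·766.5·0.00218 = 0 + j1.671 Ω
  Z3: Z = jωL = j·766.5·0.00291 = 0 + j2.231 Ω
  Z4: Z = jωL = j·766.5·0.002 = 0 + j1.533 Ω
  Z5: Z = jωL = j·766.5·0.0383 = 0 + j29.36 Ω
Step 3 — Bridge requires nodal analysis (the Z5 bridge couples midpoints C and D, so the two paths cannot be reduced to a simple series/parallel combination). Setting node B to ground and injecting 1 A at node A, the 3-node admittance system at A, C, D solves to V_A = Z_AB = 0.005159 + j3.692 Ω = 3.692∠89.9° Ω.
Step 4 — Power factor: PF = cos(φ) = Re(Z)/|Z| = 0.0051593/3.6916 = 0.001398.
Step 5 — Type: Im(Z) = 3.692 ⇒ lagging (phase φ = 89.9°).

PF = 0.001398 (lagging, φ = 89.9°)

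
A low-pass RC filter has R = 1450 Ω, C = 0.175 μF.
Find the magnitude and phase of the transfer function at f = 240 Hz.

Step 1 — Angular frequency: ω = 2π·240 = 1508 rad/s.
Step 2 — Transfer function: H(jω) = 1/(1 + jωRC).
Step 3 — Denominator: 1 + jωRC = 1 + j·1508·1450·1.75e-07 = 1 + j0.3826.
Step 4 — H = 0.8723 - j0.3338.
Step 5 — Magnitude: |H| = 0.934 (-0.6 dB); phase: φ = -20.9°.

|H| = 0.934 (-0.6 dB), φ = -20.9°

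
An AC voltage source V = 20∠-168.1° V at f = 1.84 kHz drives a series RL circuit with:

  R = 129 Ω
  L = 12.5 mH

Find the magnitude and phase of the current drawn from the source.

Step 1 — Angular frequency: ω = 2π·f = 2π·1840 = 1.156e+04 rad/s.
Step 2 — Component impedances:
  R: Z = R = 129 Ω
  L: Z = jωL = j·1.156e+04·0.0125 = 0 + j144.5 Ω
Step 3 — Series combination: Z_total = R + L = 129 + j144.5 Ω = 193.7∠48.2° Ω.
Step 4 — Source phasor: V = 20∠-168.1° V = -19.57 - j4.124 V.
Step 5 — Ohm's law: I = V / Z_total = (-19.57 - j4.124) / (129 + j144.5) = -0.08316 + j0.06119 A.
Step 6 — Convert to polar: |I| = 0.1032 A, ∠I = 143.7°.

I = 0.1032∠143.7° A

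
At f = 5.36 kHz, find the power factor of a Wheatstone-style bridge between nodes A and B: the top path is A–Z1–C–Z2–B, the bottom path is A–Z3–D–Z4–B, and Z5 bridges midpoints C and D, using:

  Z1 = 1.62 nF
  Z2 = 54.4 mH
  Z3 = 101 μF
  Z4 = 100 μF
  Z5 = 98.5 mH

Step 1 — Angular frequency: ω = 2π·f = 2π·5360 = 3.368e+04 rad/s.
Step 2 — Component impedances:
  Z1: Z = 1/(jωC) = -j/(ω·C) = 0 - j1.833e+04 Ω
  Z2: Z = jωL = j·3.368e+04·0.0544 = 0 + j1832 Ω
  Z3: Z = 1/(jωC) = -j/(ω·C) = 0 - j0.294 Ω
  Z4: Z = 1/(jωC) = -j/(ω·C) = 0 - j0.2969 Ω
  Z5: Z = jωL = j·3.368e+04·0.0985 = 0 + j3317 Ω
Step 3 — Bridge requires nodal analysis (the Z5 bridge couples midpoints C and D, so the two paths cannot be reduced to a simple series/parallel combination). Setting node B to ground and injecting 1 A at node A, the 3-node admittance system at A, C, D solves to V_A = Z_AB = 0 - j0.5909 Ω = 0.5909∠-90.0° Ω.
Step 4 — Power factor: PF = cos(φ) = Re(Z)/|Z| = 0/0.5909 = 0.
Step 5 — Type: Im(Z) = -0.5909 ⇒ leading (phase φ = -90.0°).

PF = 0 (leading, φ = -90.0°)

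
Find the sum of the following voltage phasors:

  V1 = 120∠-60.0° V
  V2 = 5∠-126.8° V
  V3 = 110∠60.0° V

Step 1 — Convert each phasor to rectangular form:
  V1 = 120·(cos(-60.0°) + j·sin(-60.0°)) = 60 - j103.9 V
  V2 = 5·(cos(-126.8°) + j·sin(-126.8°)) = -2.995 - j4.004 V
  V3 = 110·(cos(60.0°) + j·sin(60.0°)) = 55 + j95.26 V
Step 2 — Sum components: V_total = 112 - j12.66 V.
Step 3 — Convert to polar: |V_total| = 112.7 V, ∠V_total = -6.5°.

V_total = 112.7∠-6.5° V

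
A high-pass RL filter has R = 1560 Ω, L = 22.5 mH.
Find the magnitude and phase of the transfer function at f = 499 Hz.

Step 1 — Angular frequency: ω = 2π·499 = 3135 rad/s.
Step 2 — Transfer function: H(jω) = jωL/(R + jωL).
Step 3 — Numerator jωL = j·70.54; denominator R + jωL = 1560 + j70.54.
Step 4 — H = 0.002041 + j0.04513.
Step 5 — Magnitude: |H| = 0.04517 (-26.9 dB); phase: φ = 87.4°.

|H| = 0.04517 (-26.9 dB), φ = 87.4°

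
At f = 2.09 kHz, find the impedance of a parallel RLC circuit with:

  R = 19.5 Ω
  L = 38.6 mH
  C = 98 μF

Step 1 — Angular frequency: ω = 2π·f = 2π·2090 = 1.313e+04 rad/s.
Step 2 — Component impedances:
  R: Z = R = 19.5 Ω
  L: Z = jωL = j·1.313e+04·0.0386 = 0 + j506.9 Ω
  C: Z = 1/(jωC) = -j/(ω·C) = 0 - j0.777 Ω
Step 3 — Parallel combination: 1/Z_total = 1/R + 1/L + 1/C; Z_total = 0.03101 - j0.777 Ω = 0.7776∠-87.7° Ω.

Z = 0.03101 - j0.777 Ω = 0.7776∠-87.7° Ω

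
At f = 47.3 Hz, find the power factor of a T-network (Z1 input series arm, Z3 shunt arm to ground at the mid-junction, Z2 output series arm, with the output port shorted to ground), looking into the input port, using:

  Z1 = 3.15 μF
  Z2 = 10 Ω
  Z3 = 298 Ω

Step 1 — Angular frequency: ω = 2π·f = 2π·47.3 = 297.2 rad/s.
Step 2 — Component impedances:
  Z1: Z = 1/(jωC) = -j/(ω·C) = 0 - j1068 Ω
  Z2: Z = R = 10 Ω
  Z3: Z = R = 298 Ω
Step 3 — With the output port shorted to ground, the output series arm Z2 runs from the junction to ground; the shunt arm Z3 also runs from the junction to ground. They appear in parallel: Z3 || Z2 = 9.675 Ω.
Step 4 — Series with input arm Z1: Z_in = Z1 + (Z3 || Z2) = 9.675 - j1068 Ω = 1068∠-89.5° Ω.
Step 5 — Power factor: PF = cos(φ) = Re(Z)/|Z| = 9.67532/1068.23 = 0.009057.
Step 6 — Type: Im(Z) = -1068 ⇒ leading (phase φ = -89.5°).

PF = 0.009057 (leading, φ = -89.5°)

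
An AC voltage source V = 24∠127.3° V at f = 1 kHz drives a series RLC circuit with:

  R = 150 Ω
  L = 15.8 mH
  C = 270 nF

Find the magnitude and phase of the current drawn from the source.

Step 1 — Angular frequency: ω = 2π·f = 2π·1000 = 6283 rad/s.
Step 2 — Component impedances:
  R: Z = R = 150 Ω
  L: Z = jωL = j·6283·0.0158 = 0 + j99.27 Ω
  C: Z = 1/(jωC) = -j/(ω·C) = 0 - j589.5 Ω
Step 3 — Series combination: Z_total = R + L + C = 150 - j490.2 Ω = 512.6∠-73.0° Ω.
Step 4 — Source phasor: V = 24∠127.3° V = -14.54 + j19.09 V.
Step 5 — Ohm's law: I = V / Z_total = (-14.54 + j19.09) / (150 - j490.2) = -0.04391 - j0.01623 A.
Step 6 — Convert to polar: |I| = 0.04682 A, ∠I = -159.7°.

I = 0.04682∠-159.7° A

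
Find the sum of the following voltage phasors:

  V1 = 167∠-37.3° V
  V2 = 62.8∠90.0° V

Step 1 — Convert each phasor to rectangular form:
  V1 = 167·(cos(-37.3°) + j·sin(-37.3°)) = 132.8 - j101.2 V
  V2 = 62.8·(cos(90.0°) + j·sin(90.0°)) = 0 + j62.8 V
Step 2 — Sum components: V_total = 132.8 - j38.4 V.
Step 3 — Convert to polar: |V_total| = 138.3 V, ∠V_total = -16.1°.

V_total = 138.3∠-16.1° V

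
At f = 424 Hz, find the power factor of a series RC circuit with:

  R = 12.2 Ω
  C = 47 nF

Step 1 — Angular frequency: ω = 2π·f = 2π·424 = 2664 rad/s.
Step 2 — Component impedances:
  R: Z = R = 12.2 Ω
  C: Z = 1/(jωC) = -j/(ω·C) = 0 - j7986 Ω
Step 3 — Series combination: Z_total = R + C = 12.2 - j7986 Ω = 7987∠-89.9° Ω.
Step 4 — Power factor: PF = cos(φ) = Re(Z)/|Z| = 12.2/7986.5 = 0.001528.
Step 5 — Type: Im(Z) = -7986 ⇒ leading (phase φ = -89.9°).

PF = 0.001528 (leading, φ = -89.9°)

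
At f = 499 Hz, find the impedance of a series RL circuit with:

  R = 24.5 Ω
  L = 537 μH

Step 1 — Angular frequency: ω = 2π·f = 2π·499 = 3135 rad/s.
Step 2 — Component impedances:
  R: Z = R = 24.5 Ω
  L: Z = jωL = j·3135·0.000537 = 0 + j1.684 Ω
Step 3 — Series combination: Z_total = R + L = 24.5 + j1.684 Ω = 24.56∠3.9° Ω.

Z = 24.5 + j1.684 Ω = 24.56∠3.9° Ω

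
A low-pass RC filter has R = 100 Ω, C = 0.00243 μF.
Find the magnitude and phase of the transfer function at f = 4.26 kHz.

Step 1 — Angular frequency: ω = 2π·4260 = 2.677e+04 rad/s.
Step 2 — Transfer function: H(jω) = 1/(1 + jωRC).
Step 3 — Denominator: 1 + jωRC = 1 + j·2.677e+04·100·2.43e-09 = 1 + j0.006504.
Step 4 — H = 1 - j0.006504.
Step 5 — Magnitude: |H| = 1 (-0.0 dB); phase: φ = -0.4°.

|H| = 1 (-0.0 dB), φ = -0.4°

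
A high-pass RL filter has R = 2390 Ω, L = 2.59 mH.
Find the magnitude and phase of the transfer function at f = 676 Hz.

Step 1 — Angular frequency: ω = 2π·676 = 4247 rad/s.
Step 2 — Transfer function: H(jω) = jωL/(R + jωL).
Step 3 — Numerator jωL = j·11; denominator R + jωL = 2390 + j11.
Step 4 — H = 2.119e-05 + j0.004603.
Step 5 — Magnitude: |H| = 0.004603 (-46.7 dB); phase: φ = 89.7°.

|H| = 0.004603 (-46.7 dB), φ = 89.7°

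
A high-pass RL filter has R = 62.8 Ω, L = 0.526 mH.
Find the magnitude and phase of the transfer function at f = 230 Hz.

Step 1 — Angular frequency: ω = 2π·230 = 1445 rad/s.
Step 2 — Transfer function: H(jω) = jωL/(R + jωL).
Step 3 — Numerator jωL = j·0.7601; denominator R + jωL = 62.8 + j0.7601.
Step 4 — H = 0.0001465 + j0.0121.
Step 5 — Magnitude: |H| = 0.0121 (-38.3 dB); phase: φ = 89.3°.

|H| = 0.0121 (-38.3 dB), φ = 89.3°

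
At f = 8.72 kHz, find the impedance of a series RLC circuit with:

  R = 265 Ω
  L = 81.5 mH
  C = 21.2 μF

Step 1 — Angular frequency: ω = 2π·f = 2π·8720 = 5.479e+04 rad/s.
Step 2 — Component impedances:
  R: Z = R = 265 Ω
  L: Z = jωL = j·5.479e+04·0.0815 = 0 + j4465 Ω
  C: Z = 1/(jωC) = -j/(ω·C) = 0 - j0.8609 Ω
Step 3 — Series combination: Z_total = R + L + C = 265 + j4464 Ω = 4472∠86.6° Ω.

Z = 265 + j4464 Ω = 4472∠86.6° Ω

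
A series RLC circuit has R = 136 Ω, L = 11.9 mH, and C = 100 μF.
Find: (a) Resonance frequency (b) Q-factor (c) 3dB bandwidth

Step 1 — Resonance: ω₀ = 1/√(LC) = 1/√(0.0119·0.0001) = 916.7 rad/s.
Step 2 — f₀ = ω₀/(2π) = 145.9 Hz.
Step 3 — Series Q: Q = ω₀L/R = 916.7·0.0119/136 = 0.08021.
Step 4 — Bandwidth: Δω = ω₀/Q = 1.143e+04 rad/s; BW = Δω/(2π) = 1819 Hz.

(a) f₀ = 145.9 Hz  (b) Q = 0.08021  (c) BW = 1819 Hz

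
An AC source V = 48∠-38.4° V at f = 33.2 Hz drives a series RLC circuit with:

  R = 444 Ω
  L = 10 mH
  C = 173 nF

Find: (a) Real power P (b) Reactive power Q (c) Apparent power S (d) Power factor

Step 1 — Angular frequency: ω = 2π·f = 2π·33.2 = 208.6 rad/s.
Step 2 — Component impedances:
  R: Z = R = 444 Ω
  L: Z = jωL = j·208.6·0.01 = 0 + j2.086 Ω
  C: Z = 1/(jωC) = -j/(ω·C) = 0 - j2.771e+04 Ω
Step 3 — Series combination: Z_total = R + L + C = 444 - j2.771e+04 Ω = 2.771e+04∠-89.1° Ω.
Step 4 — Source phasor: V = 48∠-38.4° V = 37.62 - j29.82 V.
Step 5 — Current: I = V / Z = 0.001098 + j0.00134 A = 0.001732∠50.7° A.
Step 6 — Complex power: S = V·I* = 0.001332 - j0.08313 VA.
Step 7 — Real power: P = Re(S) = 0.001332 W.
Step 8 — Reactive power: Q = Im(S) = -0.08313 VAR.
Step 9 — Apparent power: |S| = 0.08314 VA.
Step 10 — Power factor: PF = P/|S| = 0.01602 (leading).

(a) P = 0.001332 W  (b) Q = -0.08313 VAR  (c) S = 0.08314 VA  (d) PF = 0.01602 (leading)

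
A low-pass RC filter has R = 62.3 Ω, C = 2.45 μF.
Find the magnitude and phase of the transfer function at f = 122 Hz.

Step 1 — Angular frequency: ω = 2π·122 = 766.5 rad/s.
Step 2 — Transfer function: H(jω) = 1/(1 + jωRC).
Step 3 — Denominator: 1 + jωRC = 1 + j·766.5·62.3·2.45e-06 = 1 + j0.117.
Step 4 — H = 0.9865 - j0.1154.
Step 5 — Magnitude: |H| = 0.9932 (-0.1 dB); phase: φ = -6.7°.

|H| = 0.9932 (-0.1 dB), φ = -6.7°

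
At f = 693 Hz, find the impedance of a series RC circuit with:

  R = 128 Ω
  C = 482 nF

Step 1 — Angular frequency: ω = 2π·f = 2π·693 = 4354 rad/s.
Step 2 — Component impedances:
  R: Z = R = 128 Ω
  C: Z = 1/(jωC) = -j/(ω·C) = 0 - j476.5 Ω
Step 3 — Series combination: Z_total = R + C = 128 - j476.5 Ω = 493.4∠-75.0° Ω.

Z = 128 - j476.5 Ω = 493.4∠-75.0° Ω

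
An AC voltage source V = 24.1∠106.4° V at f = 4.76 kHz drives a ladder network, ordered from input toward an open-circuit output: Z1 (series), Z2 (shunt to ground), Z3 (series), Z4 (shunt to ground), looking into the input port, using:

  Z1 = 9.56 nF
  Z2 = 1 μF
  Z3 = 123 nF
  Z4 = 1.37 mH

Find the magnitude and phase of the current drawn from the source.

Step 1 — Angular frequency: ω = 2π·f = 2π·4760 = 2.991e+04 rad/s.
Step 2 — Component impedances:
  Z1: Z = 1/(jωC) = -j/(ω·C) = 0 - j3497 Ω
  Z2: Z = 1/(jωC) = -j/(ω·C) = 0 - j33.44 Ω
  Z3: Z = 1/(jωC) = -j/(ω·C) = 0 - j271.8 Ω
  Z4: Z = jωL = j·2.991e+04·0.00137 = 0 + j40.97 Ω
Step 3 — Ladder network (open output): work backward from the far end, alternating series and parallel combinations. Z_in = 0 - j3527 Ω = 3527∠-90.0° Ω.
Step 4 — Source phasor: V = 24.1∠106.4° V = -6.804 + j23.12 V.
Step 5 — Ohm's law: I = V / Z_total = (-6.804 + j23.12) / (0 - j3527) = -0.006556 - j0.001929 A.
Step 6 — Convert to polar: |I| = 0.006834 A, ∠I = -163.6°.

I = 0.006834∠-163.6° A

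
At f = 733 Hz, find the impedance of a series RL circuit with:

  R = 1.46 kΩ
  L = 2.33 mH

Step 1 — Angular frequency: ω = 2π·f = 2π·733 = 4606 rad/s.
Step 2 — Component impedances:
  R: Z = R = 1460 Ω
  L: Z = jωL = j·4606·0.00233 = 0 + j10.73 Ω
Step 3 — Series combination: Z_total = R + L = 1460 + j10.73 Ω = 1460∠0.4° Ω.

Z = 1460 + j10.73 Ω = 1460∠0.4° Ω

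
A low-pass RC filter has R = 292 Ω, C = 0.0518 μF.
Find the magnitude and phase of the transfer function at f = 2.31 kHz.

Step 1 — Angular frequency: ω = 2π·2310 = 1.451e+04 rad/s.
Step 2 — Transfer function: H(jω) = 1/(1 + jωRC).
Step 3 — Denominator: 1 + jωRC = 1 + j·1.451e+04·292·5.18e-08 = 1 + j0.2195.
Step 4 — H = 0.954 - j0.2094.
Step 5 — Magnitude: |H| = 0.9767 (-0.2 dB); phase: φ = -12.4°.

|H| = 0.9767 (-0.2 dB), φ = -12.4°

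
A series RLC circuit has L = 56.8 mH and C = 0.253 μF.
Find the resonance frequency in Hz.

Step 1 — Resonance condition Im(Z)=0 gives ω₀ = 1/√(LC).
Step 2 — ω₀ = 1/√(0.0568·2.53e-07) = 8342 rad/s.
Step 3 — f₀ = ω₀/(2π) = 1328 Hz.

f₀ = 1328 Hz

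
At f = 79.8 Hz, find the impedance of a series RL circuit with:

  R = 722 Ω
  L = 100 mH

Step 1 — Angular frequency: ω = 2π·f = 2π·79.8 = 501.4 rad/s.
Step 2 — Component impedances:
  R: Z = R = 722 Ω
  L: Z = jωL = j·501.4·0.1 = 0 + j50.14 Ω
Step 3 — Series combination: Z_total = R + L = 722 + j50.14 Ω = 723.7∠4.0° Ω.

Z = 722 + j50.14 Ω = 723.7∠4.0° Ω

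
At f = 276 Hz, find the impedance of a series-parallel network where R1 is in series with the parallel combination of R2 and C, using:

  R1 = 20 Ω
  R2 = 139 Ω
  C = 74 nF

Step 1 — Angular frequency: ω = 2π·f = 2π·276 = 1734 rad/s.
Step 2 — Component impedances:
  R1: Z = R = 20 Ω
  R2: Z = R = 139 Ω
  C: Z = 1/(jωC) = -j/(ω·C) = 0 - j7793 Ω
Step 3 — Parallel branch: R2 || C = 1/(1/R2 + 1/C) = 139 - j2.479 Ω.
Step 4 — Series with R1: Z_total = R1 + (R2 || C) = 159 - j2.479 Ω = 159∠-0.9° Ω.

Z = 159 - j2.479 Ω = 159∠-0.9° Ω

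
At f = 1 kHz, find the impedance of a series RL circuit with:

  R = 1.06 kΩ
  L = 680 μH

Step 1 — Angular frequency: ω = 2π·f = 2π·1000 = 6283 rad/s.
Step 2 — Component impedances:
  R: Z = R = 1060 Ω
  L: Z = jωL = j·6283·0.00068 = 0 + j4.273 Ω
Step 3 — Series combination: Z_total = R + L = 1060 + j4.273 Ω = 1060∠0.2° Ω.

Z = 1060 + j4.273 Ω = 1060∠0.2° Ω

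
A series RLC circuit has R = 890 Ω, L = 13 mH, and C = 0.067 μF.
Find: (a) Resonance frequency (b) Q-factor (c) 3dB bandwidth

Step 1 — Resonance condition Im(Z)=0 gives ω₀ = 1/√(LC).
Step 2 — ω₀ = 1/√(0.013·6.7e-08) = 3.388e+04 rad/s.
Step 3 — f₀ = ω₀/(2π) = 5393 Hz.
Step 4 — Series Q: Q = ω₀L/R = 3.388e+04·0.013/890 = 0.4949.
Step 5 — 3dB bandwidth: Δω = ω₀/Q = 6.846e+04 rad/s; BW = Δω/(2π) = 1.09e+04 Hz.

(a) f₀ = 5393 Hz  (b) Q = 0.4949  (c) BW = 1.09e+04 Hz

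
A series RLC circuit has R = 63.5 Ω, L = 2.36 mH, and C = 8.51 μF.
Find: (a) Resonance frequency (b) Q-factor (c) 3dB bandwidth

Step 1 — Resonance condition Im(Z)=0 gives ω₀ = 1/√(LC).
Step 2 — ω₀ = 1/√(0.00236·8.51e-06) = 7056 rad/s.
Step 3 — f₀ = ω₀/(2π) = 1123 Hz.
Step 4 — Series Q: Q = ω₀L/R = 7056·0.00236/63.5 = 0.2623.
Step 5 — 3dB bandwidth: Δω = ω₀/Q = 2.691e+04 rad/s; BW = Δω/(2π) = 4282 Hz.

(a) f₀ = 1123 Hz  (b) Q = 0.2623  (c) BW = 4282 Hz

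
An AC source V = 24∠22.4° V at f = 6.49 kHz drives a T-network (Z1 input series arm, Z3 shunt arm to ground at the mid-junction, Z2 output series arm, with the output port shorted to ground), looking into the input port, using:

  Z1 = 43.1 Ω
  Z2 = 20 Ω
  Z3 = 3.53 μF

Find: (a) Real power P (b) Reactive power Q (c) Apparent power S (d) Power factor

Step 1 — Angular frequency: ω = 2π·f = 2π·6490 = 4.078e+04 rad/s.
Step 2 — Component impedances:
  Z1: Z = R = 43.1 Ω
  Z2: Z = R = 20 Ω
  Z3: Z = 1/(jωC) = -j/(ω·C) = 0 - j6.947 Ω
Step 3 — With the output port shorted to ground, the output series arm Z2 runs from the junction to ground; the shunt arm Z3 also runs from the junction to ground. They appear in parallel: Z3 || Z2 = 2.153 - j6.199 Ω.
Step 4 — Series with input arm Z1: Z_in = Z1 + (Z3 || Z2) = 45.25 - j6.199 Ω = 45.68∠-7.8° Ω.
Step 5 — Source phasor: V = 24∠22.4° V = 22.19 + j9.146 V.
Step 6 — Current: I = V / Z = 0.4541 + j0.2643 A = 0.5254∠30.2° A.
Step 7 — Complex power: S = V·I* = 12.49 - j1.712 VA.
Step 8 — Real power: P = Re(S) = 12.49 W.
Step 9 — Reactive power: Q = Im(S) = -1.712 VAR.
Step 10 — Apparent power: |S| = 12.61 VA.
Step 11 — Power factor: PF = P/|S| = 0.9907 (leading).

(a) P = 12.49 W  (b) Q = -1.712 VAR  (c) S = 12.61 VA  (d) PF = 0.9907 (leading)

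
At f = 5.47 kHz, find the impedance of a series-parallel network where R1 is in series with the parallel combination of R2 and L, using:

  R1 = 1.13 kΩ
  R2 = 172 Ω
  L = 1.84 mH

Step 1 — Angular frequency: ω = 2π·f = 2π·5470 = 3.437e+04 rad/s.
Step 2 — Component impedances:
  R1: Z = R = 1130 Ω
  R2: Z = R = 172 Ω
  L: Z = jωL = j·3.437e+04·0.00184 = 0 + j63.24 Ω
Step 3 — Parallel branch: R2 || L = 1/(1/R2 + 1/L) = 20.48 + j55.71 Ω.
Step 4 — Series with R1: Z_total = R1 + (R2 || L) = 1150 + j55.71 Ω = 1152∠2.8° Ω.

Z = 1150 + j55.71 Ω = 1152∠2.8° Ω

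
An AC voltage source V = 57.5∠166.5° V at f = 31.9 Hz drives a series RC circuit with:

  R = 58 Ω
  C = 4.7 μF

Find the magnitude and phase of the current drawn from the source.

Step 1 — Angular frequency: ω = 2π·f = 2π·31.9 = 200.4 rad/s.
Step 2 — Component impedances:
  R: Z = R = 58 Ω
  C: Z = 1/(jωC) = -j/(ω·C) = 0 - j1062 Ω
Step 3 — Series combination: Z_total = R + C = 58 - j1062 Ω = 1063∠-86.9° Ω.
Step 4 — Source phasor: V = 57.5∠166.5° V = -55.91 + j13.42 V.
Step 5 — Ohm's law: I = V / Z_total = (-55.91 + j13.42) / (58 - j1062) = -0.01548 - j0.05182 A.
Step 6 — Convert to polar: |I| = 0.05409 A, ∠I = -106.6°.

I = 0.05409∠-106.6° A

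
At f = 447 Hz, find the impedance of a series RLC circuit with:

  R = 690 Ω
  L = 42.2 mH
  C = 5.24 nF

Step 1 — Angular frequency: ω = 2π·f = 2π·447 = 2809 rad/s.
Step 2 — Component impedances:
  R: Z = R = 690 Ω
  L: Z = jωL = j·2809·0.0422 = 0 + j118.5 Ω
  C: Z = 1/(jωC) = -j/(ω·C) = 0 - j6.795e+04 Ω
Step 3 — Series combination: Z_total = R + L + C = 690 - j6.783e+04 Ω = 6.783e+04∠-89.4° Ω.

Z = 690 - j6.783e+04 Ω = 6.783e+04∠-89.4° Ω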